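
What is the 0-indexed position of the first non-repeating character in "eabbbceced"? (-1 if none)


Input: eabbbceced
Character frequencies:
  'a': 1
  'b': 3
  'c': 2
  'd': 1
  'e': 3
Scanning left to right for freq == 1:
  Position 0 ('e'): freq=3, skip
  Position 1 ('a'): unique! => answer = 1

1


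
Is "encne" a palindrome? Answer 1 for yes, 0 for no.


Input: encne
Reversed: encne
  Compare pos 0 ('e') with pos 4 ('e'): match
  Compare pos 1 ('n') with pos 3 ('n'): match
Result: palindrome

1


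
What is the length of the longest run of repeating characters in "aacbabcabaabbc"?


Input: "aacbabcabaabbc"
Scanning for longest run:
  Position 1 ('a'): continues run of 'a', length=2
  Position 2 ('c'): new char, reset run to 1
  Position 3 ('b'): new char, reset run to 1
  Position 4 ('a'): new char, reset run to 1
  Position 5 ('b'): new char, reset run to 1
  Position 6 ('c'): new char, reset run to 1
  Position 7 ('a'): new char, reset run to 1
  Position 8 ('b'): new char, reset run to 1
  Position 9 ('a'): new char, reset run to 1
  Position 10 ('a'): continues run of 'a', length=2
  Position 11 ('b'): new char, reset run to 1
  Position 12 ('b'): continues run of 'b', length=2
  Position 13 ('c'): new char, reset run to 1
Longest run: 'a' with length 2

2


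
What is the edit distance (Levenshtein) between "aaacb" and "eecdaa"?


Computing edit distance: "aaacb" -> "eecdaa"
DP table:
           e    e    c    d    a    a
      0    1    2    3    4    5    6
  a   1    1    2    3    4    4    5
  a   2    2    2    3    4    4    4
  a   3    3    3    3    4    4    4
  c   4    4    4    3    4    5    5
  b   5    5    5    4    4    5    6
Edit distance = dp[5][6] = 6

6


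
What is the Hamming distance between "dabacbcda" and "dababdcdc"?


Comparing "dabacbcda" and "dababdcdc" position by position:
  Position 0: 'd' vs 'd' => same
  Position 1: 'a' vs 'a' => same
  Position 2: 'b' vs 'b' => same
  Position 3: 'a' vs 'a' => same
  Position 4: 'c' vs 'b' => differ
  Position 5: 'b' vs 'd' => differ
  Position 6: 'c' vs 'c' => same
  Position 7: 'd' vs 'd' => same
  Position 8: 'a' vs 'c' => differ
Total differences (Hamming distance): 3

3


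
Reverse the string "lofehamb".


Input: lofehamb
Reading characters right to left:
  Position 7: 'b'
  Position 6: 'm'
  Position 5: 'a'
  Position 4: 'h'
  Position 3: 'e'
  Position 2: 'f'
  Position 1: 'o'
  Position 0: 'l'
Reversed: bmahefol

bmahefol


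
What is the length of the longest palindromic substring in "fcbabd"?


Input: "fcbabd"
Checking substrings for palindromes:
  [2:5] "bab" (len 3) => palindrome
Longest palindromic substring: "bab" with length 3

3


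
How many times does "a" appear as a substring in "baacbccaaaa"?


Searching for "a" in "baacbccaaaa"
Scanning each position:
  Position 0: "b" => no
  Position 1: "a" => MATCH
  Position 2: "a" => MATCH
  Position 3: "c" => no
  Position 4: "b" => no
  Position 5: "c" => no
  Position 6: "c" => no
  Position 7: "a" => MATCH
  Position 8: "a" => MATCH
  Position 9: "a" => MATCH
  Position 10: "a" => MATCH
Total occurrences: 6

6


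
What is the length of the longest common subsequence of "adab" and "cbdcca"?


LCS of "adab" and "cbdcca"
DP table:
           c    b    d    c    c    a
      0    0    0    0    0    0    0
  a   0    0    0    0    0    0    1
  d   0    0    0    1    1    1    1
  a   0    0    0    1    1    1    2
  b   0    0    1    1    1    1    2
LCS length = dp[4][6] = 2

2


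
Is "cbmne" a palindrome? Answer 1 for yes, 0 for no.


Input: cbmne
Reversed: enmbc
  Compare pos 0 ('c') with pos 4 ('e'): MISMATCH
  Compare pos 1 ('b') with pos 3 ('n'): MISMATCH
Result: not a palindrome

0


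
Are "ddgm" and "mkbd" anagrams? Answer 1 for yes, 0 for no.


Strings: "ddgm", "mkbd"
Sorted first:  ddgm
Sorted second: bdkm
Differ at position 0: 'd' vs 'b' => not anagrams

0


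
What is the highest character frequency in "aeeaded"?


Input: aeeaded
Character counts:
  'a': 2
  'd': 2
  'e': 3
Maximum frequency: 3

3


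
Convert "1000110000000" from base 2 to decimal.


Input: "1000110000000" in base 2
Positional expansion:
  Digit '1' (value 1) x 2^12 = 4096
  Digit '0' (value 0) x 2^11 = 0
  Digit '0' (value 0) x 2^10 = 0
  Digit '0' (value 0) x 2^9 = 0
  Digit '1' (value 1) x 2^8 = 256
  Digit '1' (value 1) x 2^7 = 128
  Digit '0' (value 0) x 2^6 = 0
  Digit '0' (value 0) x 2^5 = 0
  Digit '0' (value 0) x 2^4 = 0
  Digit '0' (value 0) x 2^3 = 0
  Digit '0' (value 0) x 2^2 = 0
  Digit '0' (value 0) x 2^1 = 0
  Digit '0' (value 0) x 2^0 = 0
Sum = 4480

4480


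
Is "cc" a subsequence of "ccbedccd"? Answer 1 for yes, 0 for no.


Check if "cc" is a subsequence of "ccbedccd"
Greedy scan:
  Position 0 ('c'): matches sub[0] = 'c'
  Position 1 ('c'): matches sub[1] = 'c'
  Position 2 ('b'): no match needed
  Position 3 ('e'): no match needed
  Position 4 ('d'): no match needed
  Position 5 ('c'): no match needed
  Position 6 ('c'): no match needed
  Position 7 ('d'): no match needed
All 2 characters matched => is a subsequence

1


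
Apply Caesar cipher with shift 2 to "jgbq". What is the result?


Caesar cipher: shift "jgbq" by 2
  'j' (pos 9) + 2 = pos 11 = 'l'
  'g' (pos 6) + 2 = pos 8 = 'i'
  'b' (pos 1) + 2 = pos 3 = 'd'
  'q' (pos 16) + 2 = pos 18 = 's'
Result: lids

lids


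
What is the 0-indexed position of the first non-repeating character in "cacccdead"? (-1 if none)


Input: cacccdead
Character frequencies:
  'a': 2
  'c': 4
  'd': 2
  'e': 1
Scanning left to right for freq == 1:
  Position 0 ('c'): freq=4, skip
  Position 1 ('a'): freq=2, skip
  Position 2 ('c'): freq=4, skip
  Position 3 ('c'): freq=4, skip
  Position 4 ('c'): freq=4, skip
  Position 5 ('d'): freq=2, skip
  Position 6 ('e'): unique! => answer = 6

6


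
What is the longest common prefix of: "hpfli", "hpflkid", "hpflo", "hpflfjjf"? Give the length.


Words: hpfli, hpflkid, hpflo, hpflfjjf
  Position 0: all 'h' => match
  Position 1: all 'p' => match
  Position 2: all 'f' => match
  Position 3: all 'l' => match
  Position 4: ('i', 'k', 'o', 'f') => mismatch, stop
LCP = "hpfl" (length 4)

4


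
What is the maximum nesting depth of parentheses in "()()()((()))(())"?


Input: "()()()((()))(())"
Tracking depth:
  Position 0 '(': depth becomes 1
  Position 1 ')': depth becomes 0
  Position 2 '(': depth becomes 1
  Position 3 ')': depth becomes 0
  Position 4 '(': depth becomes 1
  Position 5 ')': depth becomes 0
  Position 6 '(': depth becomes 1
  Position 7 '(': depth becomes 2
  Position 8 '(': depth becomes 3
  Position 9 ')': depth becomes 2
  Position 10 ')': depth becomes 1
  Position 11 ')': depth becomes 0
  Position 12 '(': depth becomes 1
  Position 13 '(': depth becomes 2
  Position 14 ')': depth becomes 1
  Position 15 ')': depth becomes 0
Maximum depth reached: 3

3


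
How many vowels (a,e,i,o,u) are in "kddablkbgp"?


Input: kddablkbgp
Checking each character:
  'k' at position 0: consonant
  'd' at position 1: consonant
  'd' at position 2: consonant
  'a' at position 3: vowel (running total: 1)
  'b' at position 4: consonant
  'l' at position 5: consonant
  'k' at position 6: consonant
  'b' at position 7: consonant
  'g' at position 8: consonant
  'p' at position 9: consonant
Total vowels: 1

1


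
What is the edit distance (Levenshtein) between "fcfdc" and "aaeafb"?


Computing edit distance: "fcfdc" -> "aaeafb"
DP table:
           a    a    e    a    f    b
      0    1    2    3    4    5    6
  f   1    1    2    3    4    4    5
  c   2    2    2    3    4    5    5
  f   3    3    3    3    4    4    5
  d   4    4    4    4    4    5    5
  c   5    5    5    5    5    5    6
Edit distance = dp[5][6] = 6

6


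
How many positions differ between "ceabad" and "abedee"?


Comparing "ceabad" and "abedee" position by position:
  Position 0: 'c' vs 'a' => DIFFER
  Position 1: 'e' vs 'b' => DIFFER
  Position 2: 'a' vs 'e' => DIFFER
  Position 3: 'b' vs 'd' => DIFFER
  Position 4: 'a' vs 'e' => DIFFER
  Position 5: 'd' vs 'e' => DIFFER
Positions that differ: 6

6


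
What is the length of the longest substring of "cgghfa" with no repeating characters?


Input: "cgghfa"
Sliding window (track last position of each char):
  Position 0 ('c'): window [0,0] length 1 -- new best
  Position 1 ('g'): window [0,1] length 2 -- new best
  Position 2 ('g'): repeat (last at 1), move window start to 2
  Position 2 ('g'): window [2,2] length 1
  Position 3 ('h'): window [2,3] length 2
  Position 4 ('f'): window [2,4] length 3 -- new best
  Position 5 ('a'): window [2,5] length 4 -- new best
Longest substring with no repeats: "ghfa" with length 4

4


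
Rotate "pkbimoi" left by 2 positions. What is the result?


Input: "pkbimoi", rotate left by 2
First 2 characters: "pk"
Remaining characters: "bimoi"
Concatenate remaining + first: "bimoi" + "pk" = "bimoipk"

bimoipk


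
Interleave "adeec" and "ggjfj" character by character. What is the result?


Interleaving "adeec" and "ggjfj":
  Position 0: 'a' from first, 'g' from second => "ag"
  Position 1: 'd' from first, 'g' from second => "dg"
  Position 2: 'e' from first, 'j' from second => "ej"
  Position 3: 'e' from first, 'f' from second => "ef"
  Position 4: 'c' from first, 'j' from second => "cj"
Result: agdgejefcj

agdgejefcj


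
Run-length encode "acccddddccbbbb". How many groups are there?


Input: acccddddccbbbb
Scanning for consecutive runs:
  Group 1: 'a' x 1 (positions 0-0)
  Group 2: 'c' x 3 (positions 1-3)
  Group 3: 'd' x 4 (positions 4-7)
  Group 4: 'c' x 2 (positions 8-9)
  Group 5: 'b' x 4 (positions 10-13)
Total groups: 5

5


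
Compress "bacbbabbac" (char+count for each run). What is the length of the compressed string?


Input: bacbbabbac
Runs:
  'b' x 1 => "b1"
  'a' x 1 => "a1"
  'c' x 1 => "c1"
  'b' x 2 => "b2"
  'a' x 1 => "a1"
  'b' x 2 => "b2"
  'a' x 1 => "a1"
  'c' x 1 => "c1"
Compressed: "b1a1c1b2a1b2a1c1"
Compressed length: 16

16


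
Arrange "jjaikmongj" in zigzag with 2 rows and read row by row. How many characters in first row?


Zigzag "jjaikmongj" into 2 rows:
Placing characters:
  'j' => row 0
  'j' => row 1
  'a' => row 0
  'i' => row 1
  'k' => row 0
  'm' => row 1
  'o' => row 0
  'n' => row 1
  'g' => row 0
  'j' => row 1
Rows:
  Row 0: "jakog"
  Row 1: "jimnj"
First row length: 5

5


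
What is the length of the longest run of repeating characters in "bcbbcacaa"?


Input: "bcbbcacaa"
Scanning for longest run:
  Position 1 ('c'): new char, reset run to 1
  Position 2 ('b'): new char, reset run to 1
  Position 3 ('b'): continues run of 'b', length=2
  Position 4 ('c'): new char, reset run to 1
  Position 5 ('a'): new char, reset run to 1
  Position 6 ('c'): new char, reset run to 1
  Position 7 ('a'): new char, reset run to 1
  Position 8 ('a'): continues run of 'a', length=2
Longest run: 'b' with length 2

2


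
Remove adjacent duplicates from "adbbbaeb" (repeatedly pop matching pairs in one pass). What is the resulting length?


Input: adbbbaeb
Stack-based adjacent duplicate removal:
  Read 'a': push. Stack: a
  Read 'd': push. Stack: ad
  Read 'b': push. Stack: adb
  Read 'b': matches stack top 'b' => pop. Stack: ad
  Read 'b': push. Stack: adb
  Read 'a': push. Stack: adba
  Read 'e': push. Stack: adbae
  Read 'b': push. Stack: adbaeb
Final stack: "adbaeb" (length 6)

6


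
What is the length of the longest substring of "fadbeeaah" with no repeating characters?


Input: "fadbeeaah"
Sliding window (track last position of each char):
  Position 0 ('f'): window [0,0] length 1 -- new best
  Position 1 ('a'): window [0,1] length 2 -- new best
  Position 2 ('d'): window [0,2] length 3 -- new best
  Position 3 ('b'): window [0,3] length 4 -- new best
  Position 4 ('e'): window [0,4] length 5 -- new best
  Position 5 ('e'): repeat (last at 4), move window start to 5
  Position 5 ('e'): window [5,5] length 1
  Position 6 ('a'): window [5,6] length 2
  Position 7 ('a'): repeat (last at 6), move window start to 7
  Position 7 ('a'): window [7,7] length 1
  Position 8 ('h'): window [7,8] length 2
Longest substring with no repeats: "fadbe" with length 5

5


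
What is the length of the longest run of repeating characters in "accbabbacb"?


Input: "accbabbacb"
Scanning for longest run:
  Position 1 ('c'): new char, reset run to 1
  Position 2 ('c'): continues run of 'c', length=2
  Position 3 ('b'): new char, reset run to 1
  Position 4 ('a'): new char, reset run to 1
  Position 5 ('b'): new char, reset run to 1
  Position 6 ('b'): continues run of 'b', length=2
  Position 7 ('a'): new char, reset run to 1
  Position 8 ('c'): new char, reset run to 1
  Position 9 ('b'): new char, reset run to 1
Longest run: 'c' with length 2

2


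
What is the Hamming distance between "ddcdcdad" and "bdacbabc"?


Comparing "ddcdcdad" and "bdacbabc" position by position:
  Position 0: 'd' vs 'b' => differ
  Position 1: 'd' vs 'd' => same
  Position 2: 'c' vs 'a' => differ
  Position 3: 'd' vs 'c' => differ
  Position 4: 'c' vs 'b' => differ
  Position 5: 'd' vs 'a' => differ
  Position 6: 'a' vs 'b' => differ
  Position 7: 'd' vs 'c' => differ
Total differences (Hamming distance): 7

7


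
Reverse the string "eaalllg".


Input: eaalllg
Reading characters right to left:
  Position 6: 'g'
  Position 5: 'l'
  Position 4: 'l'
  Position 3: 'l'
  Position 2: 'a'
  Position 1: 'a'
  Position 0: 'e'
Reversed: glllaae

glllaae


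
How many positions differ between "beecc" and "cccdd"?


Comparing "beecc" and "cccdd" position by position:
  Position 0: 'b' vs 'c' => DIFFER
  Position 1: 'e' vs 'c' => DIFFER
  Position 2: 'e' vs 'c' => DIFFER
  Position 3: 'c' vs 'd' => DIFFER
  Position 4: 'c' vs 'd' => DIFFER
Positions that differ: 5

5


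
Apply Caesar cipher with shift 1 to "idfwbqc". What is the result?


Caesar cipher: shift "idfwbqc" by 1
  'i' (pos 8) + 1 = pos 9 = 'j'
  'd' (pos 3) + 1 = pos 4 = 'e'
  'f' (pos 5) + 1 = pos 6 = 'g'
  'w' (pos 22) + 1 = pos 23 = 'x'
  'b' (pos 1) + 1 = pos 2 = 'c'
  'q' (pos 16) + 1 = pos 17 = 'r'
  'c' (pos 2) + 1 = pos 3 = 'd'
Result: jegxcrd

jegxcrd


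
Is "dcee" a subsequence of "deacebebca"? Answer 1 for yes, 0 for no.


Check if "dcee" is a subsequence of "deacebebca"
Greedy scan:
  Position 0 ('d'): matches sub[0] = 'd'
  Position 1 ('e'): no match needed
  Position 2 ('a'): no match needed
  Position 3 ('c'): matches sub[1] = 'c'
  Position 4 ('e'): matches sub[2] = 'e'
  Position 5 ('b'): no match needed
  Position 6 ('e'): matches sub[3] = 'e'
  Position 7 ('b'): no match needed
  Position 8 ('c'): no match needed
  Position 9 ('a'): no match needed
All 4 characters matched => is a subsequence

1


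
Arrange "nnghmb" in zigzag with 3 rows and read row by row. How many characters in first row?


Zigzag "nnghmb" into 3 rows:
Placing characters:
  'n' => row 0
  'n' => row 1
  'g' => row 2
  'h' => row 1
  'm' => row 0
  'b' => row 1
Rows:
  Row 0: "nm"
  Row 1: "nhb"
  Row 2: "g"
First row length: 2

2


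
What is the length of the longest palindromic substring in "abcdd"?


Input: "abcdd"
Checking substrings for palindromes:
  [3:5] "dd" (len 2) => palindrome
Longest palindromic substring: "dd" with length 2

2


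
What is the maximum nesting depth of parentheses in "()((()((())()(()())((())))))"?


Input: "()((()((())()(()())((())))))"
Tracking depth:
  Position 0 '(': depth becomes 1
  Position 1 ')': depth becomes 0
  Position 2 '(': depth becomes 1
  Position 3 '(': depth becomes 2
  Position 4 '(': depth becomes 3
  Position 5 ')': depth becomes 2
  Position 6 '(': depth becomes 3
  Position 7 '(': depth becomes 4
  Position 8 '(': depth becomes 5
  Position 9 ')': depth becomes 4
  Position 10 ')': depth becomes 3
  Position 11 '(': depth becomes 4
  Position 12 ')': depth becomes 3
  Position 13 '(': depth becomes 4
  Position 14 '(': depth becomes 5
  Position 15 ')': depth becomes 4
  Position 16 '(': depth becomes 5
  Position 17 ')': depth becomes 4
  Position 18 ')': depth becomes 3
  Position 19 '(': depth becomes 4
  Position 20 '(': depth becomes 5
  Position 21 '(': depth becomes 6
  Position 22 ')': depth becomes 5
  Position 23 ')': depth becomes 4
  Position 24 ')': depth becomes 3
  Position 25 ')': depth becomes 2
  Position 26 ')': depth becomes 1
  Position 27 ')': depth becomes 0
Maximum depth reached: 6

6


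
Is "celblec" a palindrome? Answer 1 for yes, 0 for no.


Input: celblec
Reversed: celblec
  Compare pos 0 ('c') with pos 6 ('c'): match
  Compare pos 1 ('e') with pos 5 ('e'): match
  Compare pos 2 ('l') with pos 4 ('l'): match
Result: palindrome

1


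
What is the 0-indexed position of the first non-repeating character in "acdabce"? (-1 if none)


Input: acdabce
Character frequencies:
  'a': 2
  'b': 1
  'c': 2
  'd': 1
  'e': 1
Scanning left to right for freq == 1:
  Position 0 ('a'): freq=2, skip
  Position 1 ('c'): freq=2, skip
  Position 2 ('d'): unique! => answer = 2

2


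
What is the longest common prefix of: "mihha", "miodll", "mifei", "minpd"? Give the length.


Words: mihha, miodll, mifei, minpd
  Position 0: all 'm' => match
  Position 1: all 'i' => match
  Position 2: ('h', 'o', 'f', 'n') => mismatch, stop
LCP = "mi" (length 2)

2


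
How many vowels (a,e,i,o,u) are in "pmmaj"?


Input: pmmaj
Checking each character:
  'p' at position 0: consonant
  'm' at position 1: consonant
  'm' at position 2: consonant
  'a' at position 3: vowel (running total: 1)
  'j' at position 4: consonant
Total vowels: 1

1


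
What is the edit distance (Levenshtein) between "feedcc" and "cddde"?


Computing edit distance: "feedcc" -> "cddde"
DP table:
           c    d    d    d    e
      0    1    2    3    4    5
  f   1    1    2    3    4    5
  e   2    2    2    3    4    4
  e   3    3    3    3    4    4
  d   4    4    3    3    3    4
  c   5    4    4    4    4    4
  c   6    5    5    5    5    5
Edit distance = dp[6][5] = 5

5


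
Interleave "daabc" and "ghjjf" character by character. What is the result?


Interleaving "daabc" and "ghjjf":
  Position 0: 'd' from first, 'g' from second => "dg"
  Position 1: 'a' from first, 'h' from second => "ah"
  Position 2: 'a' from first, 'j' from second => "aj"
  Position 3: 'b' from first, 'j' from second => "bj"
  Position 4: 'c' from first, 'f' from second => "cf"
Result: dgahajbjcf

dgahajbjcf


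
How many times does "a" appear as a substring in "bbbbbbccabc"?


Searching for "a" in "bbbbbbccabc"
Scanning each position:
  Position 0: "b" => no
  Position 1: "b" => no
  Position 2: "b" => no
  Position 3: "b" => no
  Position 4: "b" => no
  Position 5: "b" => no
  Position 6: "c" => no
  Position 7: "c" => no
  Position 8: "a" => MATCH
  Position 9: "b" => no
  Position 10: "c" => no
Total occurrences: 1

1


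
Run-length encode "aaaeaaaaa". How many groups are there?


Input: aaaeaaaaa
Scanning for consecutive runs:
  Group 1: 'a' x 3 (positions 0-2)
  Group 2: 'e' x 1 (positions 3-3)
  Group 3: 'a' x 5 (positions 4-8)
Total groups: 3

3


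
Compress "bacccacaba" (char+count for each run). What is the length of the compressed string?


Input: bacccacaba
Runs:
  'b' x 1 => "b1"
  'a' x 1 => "a1"
  'c' x 3 => "c3"
  'a' x 1 => "a1"
  'c' x 1 => "c1"
  'a' x 1 => "a1"
  'b' x 1 => "b1"
  'a' x 1 => "a1"
Compressed: "b1a1c3a1c1a1b1a1"
Compressed length: 16

16


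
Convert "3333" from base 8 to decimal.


Input: "3333" in base 8
Positional expansion:
  Digit '3' (value 3) x 8^3 = 1536
  Digit '3' (value 3) x 8^2 = 192
  Digit '3' (value 3) x 8^1 = 24
  Digit '3' (value 3) x 8^0 = 3
Sum = 1755

1755


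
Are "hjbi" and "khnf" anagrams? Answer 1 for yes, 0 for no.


Strings: "hjbi", "khnf"
Sorted first:  bhij
Sorted second: fhkn
Differ at position 0: 'b' vs 'f' => not anagrams

0


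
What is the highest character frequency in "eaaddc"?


Input: eaaddc
Character counts:
  'a': 2
  'c': 1
  'd': 2
  'e': 1
Maximum frequency: 2

2


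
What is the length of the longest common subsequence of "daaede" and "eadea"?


LCS of "daaede" and "eadea"
DP table:
           e    a    d    e    a
      0    0    0    0    0    0
  d   0    0    0    1    1    1
  a   0    0    1    1    1    2
  a   0    0    1    1    1    2
  e   0    1    1    1    2    2
  d   0    1    1    2    2    2
  e   0    1    1    2    3    3
LCS length = dp[6][5] = 3

3


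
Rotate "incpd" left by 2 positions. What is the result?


Input: "incpd", rotate left by 2
First 2 characters: "in"
Remaining characters: "cpd"
Concatenate remaining + first: "cpd" + "in" = "cpdin"

cpdin


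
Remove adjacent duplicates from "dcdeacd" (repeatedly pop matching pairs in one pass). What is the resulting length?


Input: dcdeacd
Stack-based adjacent duplicate removal:
  Read 'd': push. Stack: d
  Read 'c': push. Stack: dc
  Read 'd': push. Stack: dcd
  Read 'e': push. Stack: dcde
  Read 'a': push. Stack: dcdea
  Read 'c': push. Stack: dcdeac
  Read 'd': push. Stack: dcdeacd
Final stack: "dcdeacd" (length 7)

7


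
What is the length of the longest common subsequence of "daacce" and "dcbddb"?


LCS of "daacce" and "dcbddb"
DP table:
           d    c    b    d    d    b
      0    0    0    0    0    0    0
  d   0    1    1    1    1    1    1
  a   0    1    1    1    1    1    1
  a   0    1    1    1    1    1    1
  c   0    1    2    2    2    2    2
  c   0    1    2    2    2    2    2
  e   0    1    2    2    2    2    2
LCS length = dp[6][6] = 2

2


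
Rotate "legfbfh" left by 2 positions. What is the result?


Input: "legfbfh", rotate left by 2
First 2 characters: "le"
Remaining characters: "gfbfh"
Concatenate remaining + first: "gfbfh" + "le" = "gfbfhle"

gfbfhle


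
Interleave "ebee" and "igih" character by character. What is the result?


Interleaving "ebee" and "igih":
  Position 0: 'e' from first, 'i' from second => "ei"
  Position 1: 'b' from first, 'g' from second => "bg"
  Position 2: 'e' from first, 'i' from second => "ei"
  Position 3: 'e' from first, 'h' from second => "eh"
Result: eibgeieh

eibgeieh


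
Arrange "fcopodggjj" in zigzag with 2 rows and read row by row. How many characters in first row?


Zigzag "fcopodggjj" into 2 rows:
Placing characters:
  'f' => row 0
  'c' => row 1
  'o' => row 0
  'p' => row 1
  'o' => row 0
  'd' => row 1
  'g' => row 0
  'g' => row 1
  'j' => row 0
  'j' => row 1
Rows:
  Row 0: "foogj"
  Row 1: "cpdgj"
First row length: 5

5


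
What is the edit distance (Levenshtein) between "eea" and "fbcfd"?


Computing edit distance: "eea" -> "fbcfd"
DP table:
           f    b    c    f    d
      0    1    2    3    4    5
  e   1    1    2    3    4    5
  e   2    2    2    3    4    5
  a   3    3    3    3    4    5
Edit distance = dp[3][5] = 5

5


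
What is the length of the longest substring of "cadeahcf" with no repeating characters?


Input: "cadeahcf"
Sliding window (track last position of each char):
  Position 0 ('c'): window [0,0] length 1 -- new best
  Position 1 ('a'): window [0,1] length 2 -- new best
  Position 2 ('d'): window [0,2] length 3 -- new best
  Position 3 ('e'): window [0,3] length 4 -- new best
  Position 4 ('a'): repeat (last at 1), move window start to 2
  Position 4 ('a'): window [2,4] length 3
  Position 5 ('h'): window [2,5] length 4
  Position 6 ('c'): window [2,6] length 5 -- new best
  Position 7 ('f'): window [2,7] length 6 -- new best
Longest substring with no repeats: "deahcf" with length 6

6


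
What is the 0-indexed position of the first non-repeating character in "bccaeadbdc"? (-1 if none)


Input: bccaeadbdc
Character frequencies:
  'a': 2
  'b': 2
  'c': 3
  'd': 2
  'e': 1
Scanning left to right for freq == 1:
  Position 0 ('b'): freq=2, skip
  Position 1 ('c'): freq=3, skip
  Position 2 ('c'): freq=3, skip
  Position 3 ('a'): freq=2, skip
  Position 4 ('e'): unique! => answer = 4

4


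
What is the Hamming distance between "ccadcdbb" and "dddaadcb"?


Comparing "ccadcdbb" and "dddaadcb" position by position:
  Position 0: 'c' vs 'd' => differ
  Position 1: 'c' vs 'd' => differ
  Position 2: 'a' vs 'd' => differ
  Position 3: 'd' vs 'a' => differ
  Position 4: 'c' vs 'a' => differ
  Position 5: 'd' vs 'd' => same
  Position 6: 'b' vs 'c' => differ
  Position 7: 'b' vs 'b' => same
Total differences (Hamming distance): 6

6


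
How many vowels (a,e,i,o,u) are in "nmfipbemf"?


Input: nmfipbemf
Checking each character:
  'n' at position 0: consonant
  'm' at position 1: consonant
  'f' at position 2: consonant
  'i' at position 3: vowel (running total: 1)
  'p' at position 4: consonant
  'b' at position 5: consonant
  'e' at position 6: vowel (running total: 2)
  'm' at position 7: consonant
  'f' at position 8: consonant
Total vowels: 2

2


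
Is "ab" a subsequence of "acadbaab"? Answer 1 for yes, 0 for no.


Check if "ab" is a subsequence of "acadbaab"
Greedy scan:
  Position 0 ('a'): matches sub[0] = 'a'
  Position 1 ('c'): no match needed
  Position 2 ('a'): no match needed
  Position 3 ('d'): no match needed
  Position 4 ('b'): matches sub[1] = 'b'
  Position 5 ('a'): no match needed
  Position 6 ('a'): no match needed
  Position 7 ('b'): no match needed
All 2 characters matched => is a subsequence

1


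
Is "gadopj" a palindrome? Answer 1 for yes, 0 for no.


Input: gadopj
Reversed: jpodag
  Compare pos 0 ('g') with pos 5 ('j'): MISMATCH
  Compare pos 1 ('a') with pos 4 ('p'): MISMATCH
  Compare pos 2 ('d') with pos 3 ('o'): MISMATCH
Result: not a palindrome

0


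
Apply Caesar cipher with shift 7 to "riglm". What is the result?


Caesar cipher: shift "riglm" by 7
  'r' (pos 17) + 7 = pos 24 = 'y'
  'i' (pos 8) + 7 = pos 15 = 'p'
  'g' (pos 6) + 7 = pos 13 = 'n'
  'l' (pos 11) + 7 = pos 18 = 's'
  'm' (pos 12) + 7 = pos 19 = 't'
Result: ypnst

ypnst


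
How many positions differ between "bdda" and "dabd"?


Comparing "bdda" and "dabd" position by position:
  Position 0: 'b' vs 'd' => DIFFER
  Position 1: 'd' vs 'a' => DIFFER
  Position 2: 'd' vs 'b' => DIFFER
  Position 3: 'a' vs 'd' => DIFFER
Positions that differ: 4

4


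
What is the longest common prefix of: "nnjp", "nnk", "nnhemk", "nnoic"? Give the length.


Words: nnjp, nnk, nnhemk, nnoic
  Position 0: all 'n' => match
  Position 1: all 'n' => match
  Position 2: ('j', 'k', 'h', 'o') => mismatch, stop
LCP = "nn" (length 2)

2


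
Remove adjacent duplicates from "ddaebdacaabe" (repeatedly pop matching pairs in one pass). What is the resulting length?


Input: ddaebdacaabe
Stack-based adjacent duplicate removal:
  Read 'd': push. Stack: d
  Read 'd': matches stack top 'd' => pop. Stack: (empty)
  Read 'a': push. Stack: a
  Read 'e': push. Stack: ae
  Read 'b': push. Stack: aeb
  Read 'd': push. Stack: aebd
  Read 'a': push. Stack: aebda
  Read 'c': push. Stack: aebdac
  Read 'a': push. Stack: aebdaca
  Read 'a': matches stack top 'a' => pop. Stack: aebdac
  Read 'b': push. Stack: aebdacb
  Read 'e': push. Stack: aebdacbe
Final stack: "aebdacbe" (length 8)

8


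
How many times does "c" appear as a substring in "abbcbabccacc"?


Searching for "c" in "abbcbabccacc"
Scanning each position:
  Position 0: "a" => no
  Position 1: "b" => no
  Position 2: "b" => no
  Position 3: "c" => MATCH
  Position 4: "b" => no
  Position 5: "a" => no
  Position 6: "b" => no
  Position 7: "c" => MATCH
  Position 8: "c" => MATCH
  Position 9: "a" => no
  Position 10: "c" => MATCH
  Position 11: "c" => MATCH
Total occurrences: 5

5


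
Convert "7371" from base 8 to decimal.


Input: "7371" in base 8
Positional expansion:
  Digit '7' (value 7) x 8^3 = 3584
  Digit '3' (value 3) x 8^2 = 192
  Digit '7' (value 7) x 8^1 = 56
  Digit '1' (value 1) x 8^0 = 1
Sum = 3833

3833


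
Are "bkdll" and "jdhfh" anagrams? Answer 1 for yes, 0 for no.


Strings: "bkdll", "jdhfh"
Sorted first:  bdkll
Sorted second: dfhhj
Differ at position 0: 'b' vs 'd' => not anagrams

0


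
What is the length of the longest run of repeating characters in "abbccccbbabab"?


Input: "abbccccbbabab"
Scanning for longest run:
  Position 1 ('b'): new char, reset run to 1
  Position 2 ('b'): continues run of 'b', length=2
  Position 3 ('c'): new char, reset run to 1
  Position 4 ('c'): continues run of 'c', length=2
  Position 5 ('c'): continues run of 'c', length=3
  Position 6 ('c'): continues run of 'c', length=4
  Position 7 ('b'): new char, reset run to 1
  Position 8 ('b'): continues run of 'b', length=2
  Position 9 ('a'): new char, reset run to 1
  Position 10 ('b'): new char, reset run to 1
  Position 11 ('a'): new char, reset run to 1
  Position 12 ('b'): new char, reset run to 1
Longest run: 'c' with length 4

4


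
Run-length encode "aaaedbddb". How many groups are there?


Input: aaaedbddb
Scanning for consecutive runs:
  Group 1: 'a' x 3 (positions 0-2)
  Group 2: 'e' x 1 (positions 3-3)
  Group 3: 'd' x 1 (positions 4-4)
  Group 4: 'b' x 1 (positions 5-5)
  Group 5: 'd' x 2 (positions 6-7)
  Group 6: 'b' x 1 (positions 8-8)
Total groups: 6

6


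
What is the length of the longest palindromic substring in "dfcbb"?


Input: "dfcbb"
Checking substrings for palindromes:
  [3:5] "bb" (len 2) => palindrome
Longest palindromic substring: "bb" with length 2

2


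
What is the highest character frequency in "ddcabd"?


Input: ddcabd
Character counts:
  'a': 1
  'b': 1
  'c': 1
  'd': 3
Maximum frequency: 3

3


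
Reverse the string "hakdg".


Input: hakdg
Reading characters right to left:
  Position 4: 'g'
  Position 3: 'd'
  Position 2: 'k'
  Position 1: 'a'
  Position 0: 'h'
Reversed: gdkah

gdkah


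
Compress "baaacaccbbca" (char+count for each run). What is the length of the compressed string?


Input: baaacaccbbca
Runs:
  'b' x 1 => "b1"
  'a' x 3 => "a3"
  'c' x 1 => "c1"
  'a' x 1 => "a1"
  'c' x 2 => "c2"
  'b' x 2 => "b2"
  'c' x 1 => "c1"
  'a' x 1 => "a1"
Compressed: "b1a3c1a1c2b2c1a1"
Compressed length: 16

16


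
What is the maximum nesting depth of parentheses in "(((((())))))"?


Input: "(((((())))))"
Tracking depth:
  Position 0 '(': depth becomes 1
  Position 1 '(': depth becomes 2
  Position 2 '(': depth becomes 3
  Position 3 '(': depth becomes 4
  Position 4 '(': depth becomes 5
  Position 5 '(': depth becomes 6
  Position 6 ')': depth becomes 5
  Position 7 ')': depth becomes 4
  Position 8 ')': depth becomes 3
  Position 9 ')': depth becomes 2
  Position 10 ')': depth becomes 1
  Position 11 ')': depth becomes 0
Maximum depth reached: 6

6


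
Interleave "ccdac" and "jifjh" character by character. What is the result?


Interleaving "ccdac" and "jifjh":
  Position 0: 'c' from first, 'j' from second => "cj"
  Position 1: 'c' from first, 'i' from second => "ci"
  Position 2: 'd' from first, 'f' from second => "df"
  Position 3: 'a' from first, 'j' from second => "aj"
  Position 4: 'c' from first, 'h' from second => "ch"
Result: cjcidfajch

cjcidfajch


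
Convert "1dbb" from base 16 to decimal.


Input: "1dbb" in base 16
Positional expansion:
  Digit '1' (value 1) x 16^3 = 4096
  Digit 'd' (value 13) x 16^2 = 3328
  Digit 'b' (value 11) x 16^1 = 176
  Digit 'b' (value 11) x 16^0 = 11
Sum = 7611

7611


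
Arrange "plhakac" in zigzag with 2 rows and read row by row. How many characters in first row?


Zigzag "plhakac" into 2 rows:
Placing characters:
  'p' => row 0
  'l' => row 1
  'h' => row 0
  'a' => row 1
  'k' => row 0
  'a' => row 1
  'c' => row 0
Rows:
  Row 0: "phkc"
  Row 1: "laa"
First row length: 4

4


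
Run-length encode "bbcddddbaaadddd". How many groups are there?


Input: bbcddddbaaadddd
Scanning for consecutive runs:
  Group 1: 'b' x 2 (positions 0-1)
  Group 2: 'c' x 1 (positions 2-2)
  Group 3: 'd' x 4 (positions 3-6)
  Group 4: 'b' x 1 (positions 7-7)
  Group 5: 'a' x 3 (positions 8-10)
  Group 6: 'd' x 4 (positions 11-14)
Total groups: 6

6


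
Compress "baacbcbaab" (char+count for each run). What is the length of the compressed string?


Input: baacbcbaab
Runs:
  'b' x 1 => "b1"
  'a' x 2 => "a2"
  'c' x 1 => "c1"
  'b' x 1 => "b1"
  'c' x 1 => "c1"
  'b' x 1 => "b1"
  'a' x 2 => "a2"
  'b' x 1 => "b1"
Compressed: "b1a2c1b1c1b1a2b1"
Compressed length: 16

16


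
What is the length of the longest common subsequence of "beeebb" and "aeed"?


LCS of "beeebb" and "aeed"
DP table:
           a    e    e    d
      0    0    0    0    0
  b   0    0    0    0    0
  e   0    0    1    1    1
  e   0    0    1    2    2
  e   0    0    1    2    2
  b   0    0    1    2    2
  b   0    0    1    2    2
LCS length = dp[6][4] = 2

2


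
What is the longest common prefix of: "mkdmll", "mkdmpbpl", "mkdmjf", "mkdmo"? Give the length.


Words: mkdmll, mkdmpbpl, mkdmjf, mkdmo
  Position 0: all 'm' => match
  Position 1: all 'k' => match
  Position 2: all 'd' => match
  Position 3: all 'm' => match
  Position 4: ('l', 'p', 'j', 'o') => mismatch, stop
LCP = "mkdm" (length 4)

4


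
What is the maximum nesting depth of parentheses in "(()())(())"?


Input: "(()())(())"
Tracking depth:
  Position 0 '(': depth becomes 1
  Position 1 '(': depth becomes 2
  Position 2 ')': depth becomes 1
  Position 3 '(': depth becomes 2
  Position 4 ')': depth becomes 1
  Position 5 ')': depth becomes 0
  Position 6 '(': depth becomes 1
  Position 7 '(': depth becomes 2
  Position 8 ')': depth becomes 1
  Position 9 ')': depth becomes 0
Maximum depth reached: 2

2


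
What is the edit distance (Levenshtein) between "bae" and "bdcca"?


Computing edit distance: "bae" -> "bdcca"
DP table:
           b    d    c    c    a
      0    1    2    3    4    5
  b   1    0    1    2    3    4
  a   2    1    1    2    3    3
  e   3    2    2    2    3    4
Edit distance = dp[3][5] = 4

4


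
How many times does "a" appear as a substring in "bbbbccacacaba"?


Searching for "a" in "bbbbccacacaba"
Scanning each position:
  Position 0: "b" => no
  Position 1: "b" => no
  Position 2: "b" => no
  Position 3: "b" => no
  Position 4: "c" => no
  Position 5: "c" => no
  Position 6: "a" => MATCH
  Position 7: "c" => no
  Position 8: "a" => MATCH
  Position 9: "c" => no
  Position 10: "a" => MATCH
  Position 11: "b" => no
  Position 12: "a" => MATCH
Total occurrences: 4

4


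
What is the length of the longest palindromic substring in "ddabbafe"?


Input: "ddabbafe"
Checking substrings for palindromes:
  [2:6] "abba" (len 4) => palindrome
  [0:2] "dd" (len 2) => palindrome
  [3:5] "bb" (len 2) => palindrome
Longest palindromic substring: "abba" with length 4

4


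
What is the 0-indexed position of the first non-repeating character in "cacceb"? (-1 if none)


Input: cacceb
Character frequencies:
  'a': 1
  'b': 1
  'c': 3
  'e': 1
Scanning left to right for freq == 1:
  Position 0 ('c'): freq=3, skip
  Position 1 ('a'): unique! => answer = 1

1


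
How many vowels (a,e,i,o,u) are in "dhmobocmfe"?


Input: dhmobocmfe
Checking each character:
  'd' at position 0: consonant
  'h' at position 1: consonant
  'm' at position 2: consonant
  'o' at position 3: vowel (running total: 1)
  'b' at position 4: consonant
  'o' at position 5: vowel (running total: 2)
  'c' at position 6: consonant
  'm' at position 7: consonant
  'f' at position 8: consonant
  'e' at position 9: vowel (running total: 3)
Total vowels: 3

3


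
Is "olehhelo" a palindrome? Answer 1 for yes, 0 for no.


Input: olehhelo
Reversed: olehhelo
  Compare pos 0 ('o') with pos 7 ('o'): match
  Compare pos 1 ('l') with pos 6 ('l'): match
  Compare pos 2 ('e') with pos 5 ('e'): match
  Compare pos 3 ('h') with pos 4 ('h'): match
Result: palindrome

1


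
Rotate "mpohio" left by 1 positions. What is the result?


Input: "mpohio", rotate left by 1
First 1 characters: "m"
Remaining characters: "pohio"
Concatenate remaining + first: "pohio" + "m" = "pohiom"

pohiom


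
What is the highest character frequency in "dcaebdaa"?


Input: dcaebdaa
Character counts:
  'a': 3
  'b': 1
  'c': 1
  'd': 2
  'e': 1
Maximum frequency: 3

3


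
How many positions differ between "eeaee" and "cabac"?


Comparing "eeaee" and "cabac" position by position:
  Position 0: 'e' vs 'c' => DIFFER
  Position 1: 'e' vs 'a' => DIFFER
  Position 2: 'a' vs 'b' => DIFFER
  Position 3: 'e' vs 'a' => DIFFER
  Position 4: 'e' vs 'c' => DIFFER
Positions that differ: 5

5


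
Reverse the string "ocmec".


Input: ocmec
Reading characters right to left:
  Position 4: 'c'
  Position 3: 'e'
  Position 2: 'm'
  Position 1: 'c'
  Position 0: 'o'
Reversed: cemco

cemco


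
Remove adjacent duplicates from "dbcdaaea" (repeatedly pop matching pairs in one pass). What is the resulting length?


Input: dbcdaaea
Stack-based adjacent duplicate removal:
  Read 'd': push. Stack: d
  Read 'b': push. Stack: db
  Read 'c': push. Stack: dbc
  Read 'd': push. Stack: dbcd
  Read 'a': push. Stack: dbcda
  Read 'a': matches stack top 'a' => pop. Stack: dbcd
  Read 'e': push. Stack: dbcde
  Read 'a': push. Stack: dbcdea
Final stack: "dbcdea" (length 6)

6


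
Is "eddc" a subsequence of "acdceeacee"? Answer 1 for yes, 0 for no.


Check if "eddc" is a subsequence of "acdceeacee"
Greedy scan:
  Position 0 ('a'): no match needed
  Position 1 ('c'): no match needed
  Position 2 ('d'): no match needed
  Position 3 ('c'): no match needed
  Position 4 ('e'): matches sub[0] = 'e'
  Position 5 ('e'): no match needed
  Position 6 ('a'): no match needed
  Position 7 ('c'): no match needed
  Position 8 ('e'): no match needed
  Position 9 ('e'): no match needed
Only matched 1/4 characters => not a subsequence

0


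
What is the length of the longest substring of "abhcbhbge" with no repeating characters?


Input: "abhcbhbge"
Sliding window (track last position of each char):
  Position 0 ('a'): window [0,0] length 1 -- new best
  Position 1 ('b'): window [0,1] length 2 -- new best
  Position 2 ('h'): window [0,2] length 3 -- new best
  Position 3 ('c'): window [0,3] length 4 -- new best
  Position 4 ('b'): repeat (last at 1), move window start to 2
  Position 4 ('b'): window [2,4] length 3
  Position 5 ('h'): repeat (last at 2), move window start to 3
  Position 5 ('h'): window [3,5] length 3
  Position 6 ('b'): repeat (last at 4), move window start to 5
  Position 6 ('b'): window [5,6] length 2
  Position 7 ('g'): window [5,7] length 3
  Position 8 ('e'): window [5,8] length 4
Longest substring with no repeats: "abhc" with length 4

4


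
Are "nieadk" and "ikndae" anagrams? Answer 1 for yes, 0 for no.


Strings: "nieadk", "ikndae"
Sorted first:  adeikn
Sorted second: adeikn
Sorted forms match => anagrams

1


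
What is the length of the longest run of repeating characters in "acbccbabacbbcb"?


Input: "acbccbabacbbcb"
Scanning for longest run:
  Position 1 ('c'): new char, reset run to 1
  Position 2 ('b'): new char, reset run to 1
  Position 3 ('c'): new char, reset run to 1
  Position 4 ('c'): continues run of 'c', length=2
  Position 5 ('b'): new char, reset run to 1
  Position 6 ('a'): new char, reset run to 1
  Position 7 ('b'): new char, reset run to 1
  Position 8 ('a'): new char, reset run to 1
  Position 9 ('c'): new char, reset run to 1
  Position 10 ('b'): new char, reset run to 1
  Position 11 ('b'): continues run of 'b', length=2
  Position 12 ('c'): new char, reset run to 1
  Position 13 ('b'): new char, reset run to 1
Longest run: 'c' with length 2

2


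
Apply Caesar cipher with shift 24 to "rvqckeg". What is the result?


Caesar cipher: shift "rvqckeg" by 24
  'r' (pos 17) + 24 = pos 15 = 'p'
  'v' (pos 21) + 24 = pos 19 = 't'
  'q' (pos 16) + 24 = pos 14 = 'o'
  'c' (pos 2) + 24 = pos 0 = 'a'
  'k' (pos 10) + 24 = pos 8 = 'i'
  'e' (pos 4) + 24 = pos 2 = 'c'
  'g' (pos 6) + 24 = pos 4 = 'e'
Result: ptoaice

ptoaice


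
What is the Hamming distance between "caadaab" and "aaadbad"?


Comparing "caadaab" and "aaadbad" position by position:
  Position 0: 'c' vs 'a' => differ
  Position 1: 'a' vs 'a' => same
  Position 2: 'a' vs 'a' => same
  Position 3: 'd' vs 'd' => same
  Position 4: 'a' vs 'b' => differ
  Position 5: 'a' vs 'a' => same
  Position 6: 'b' vs 'd' => differ
Total differences (Hamming distance): 3

3
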